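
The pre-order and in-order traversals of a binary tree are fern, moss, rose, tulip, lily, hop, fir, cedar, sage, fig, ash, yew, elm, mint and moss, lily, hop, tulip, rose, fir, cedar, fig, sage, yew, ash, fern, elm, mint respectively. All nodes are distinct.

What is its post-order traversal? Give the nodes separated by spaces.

hop lily tulip fig yew ash sage cedar fir rose moss mint elm fern

The first element of pre-order is the root; it splits in-order into left and right subtrees.
Root fern: left subtree has 11 nodes {moss, lily, hop, tulip, rose, fir, cedar, fig, sage, yew, ash}, right has 2 {elm, mint}.
  Root moss: left subtree has 0 nodes { }, right has 10 {lily, hop, tulip, rose, fir, cedar, fig, sage, yew, ash}.
    Root rose: left subtree has 3 nodes {lily, hop, tulip}, right has 6 {fir, cedar, fig, sage, yew, ash}.
      Root tulip: left subtree has 2 nodes {lily, hop}, right has 0 { }.
        Root lily: left subtree has 0 nodes { }, right has 1 {hop}.
      Root fir: left subtree has 0 nodes { }, right has 5 {cedar, fig, sage, yew, ash}.
        Root cedar: left subtree has 0 nodes { }, right has 4 {fig, sage, yew, ash}.
          Root sage: left subtree has 1 node {fig}, right has 2 {yew, ash}.
            Root ash: left subtree has 1 node {yew}, right has 0 { }.
  Root elm: left subtree has 0 nodes { }, right has 1 {mint}.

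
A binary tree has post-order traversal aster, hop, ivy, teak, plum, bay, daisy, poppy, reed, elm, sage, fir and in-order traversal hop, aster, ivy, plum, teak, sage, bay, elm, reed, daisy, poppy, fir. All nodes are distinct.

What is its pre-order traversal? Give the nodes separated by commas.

The last element of post-order is the root; it splits in-order into left and right subtrees.
Root fir: left subtree has 11 nodes {hop, aster, ivy, plum, teak, sage, bay, elm, reed, daisy, poppy}, right has 0 { }.
  Root sage: left subtree has 5 nodes {hop, aster, ivy, plum, teak}, right has 5 {bay, elm, reed, daisy, poppy}.
    Root plum: left subtree has 3 nodes {hop, aster, ivy}, right has 1 {teak}.
      Root ivy: left subtree has 2 nodes {hop, aster}, right has 0 { }.
        Root hop: left subtree has 0 nodes { }, right has 1 {aster}.
    Root elm: left subtree has 1 node {bay}, right has 3 {reed, daisy, poppy}.
      Root reed: left subtree has 0 nodes { }, right has 2 {daisy, poppy}.
        Root poppy: left subtree has 1 node {daisy}, right has 0 { }.

fir, sage, plum, ivy, hop, aster, teak, elm, bay, reed, poppy, daisy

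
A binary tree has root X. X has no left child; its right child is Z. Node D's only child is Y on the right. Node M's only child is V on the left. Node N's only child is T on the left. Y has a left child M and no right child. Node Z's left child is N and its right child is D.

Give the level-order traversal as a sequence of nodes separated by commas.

X, Z, N, D, T, Y, M, V

Level-order visits nodes level by level from the root, left to right within each level.
Level 0: X
Level 1: Z
Level 2: N, D
Level 3: T, Y
Level 4: M
Level 5: V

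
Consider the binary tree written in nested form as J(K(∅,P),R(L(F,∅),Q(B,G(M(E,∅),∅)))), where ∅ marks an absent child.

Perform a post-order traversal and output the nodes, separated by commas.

Post-order visits the left subtree, then the right subtree, then the node.
At J: go left to K.
  At K: no left child.
  At K: go right to P.
    P is a leaf — visit P.
  Visit K.
At J: go right to R.
  At R: go left to L.
    At L: go left to F.
      F is a leaf — visit F.
    At L: no right child.
    Visit L.
  At R: go right to Q.
    At Q: go left to B.
      B is a leaf — visit B.
    At Q: go right to G.
      At G: go left to M.
        At M: go left to E.
          E is a leaf — visit E.
        At M: no right child.
        Visit M.
      At G: no right child.
      Visit G.
    Visit Q.
  Visit R.
Visit J.

P, K, F, L, B, E, M, G, Q, R, J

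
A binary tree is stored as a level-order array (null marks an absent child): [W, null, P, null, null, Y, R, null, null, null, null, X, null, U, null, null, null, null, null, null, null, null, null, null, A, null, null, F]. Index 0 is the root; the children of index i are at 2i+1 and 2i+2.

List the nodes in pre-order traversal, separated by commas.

W, P, Y, X, A, R, U, F

Pre-order visits the node, then its left subtree, then its right subtree.
Visit W.
At W: no left child.
At W: go right to P.
  Visit P.
  At P: go left to Y.
    Visit Y.
    At Y: go left to X.
      Visit X.
      At X: no left child.
      At X: go right to A.
        A is a leaf — visit A.
    At Y: no right child.
  At P: go right to R.
    Visit R.
    At R: go left to U.
      Visit U.
      At U: go left to F.
        F is a leaf — visit F.
      At U: no right child.
    At R: no right child.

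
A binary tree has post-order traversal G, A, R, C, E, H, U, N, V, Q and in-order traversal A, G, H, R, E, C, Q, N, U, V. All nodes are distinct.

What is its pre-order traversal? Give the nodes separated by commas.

Q, H, A, G, E, R, C, V, N, U

The last element of post-order is the root; it splits in-order into left and right subtrees.
Root Q: left subtree has 6 nodes {A, G, H, R, E, C}, right has 3 {N, U, V}.
  Root H: left subtree has 2 nodes {A, G}, right has 3 {R, E, C}.
    Root A: left subtree has 0 nodes { }, right has 1 {G}.
    Root E: left subtree has 1 node {R}, right has 1 {C}.
  Root V: left subtree has 2 nodes {N, U}, right has 0 { }.
    Root N: left subtree has 0 nodes { }, right has 1 {U}.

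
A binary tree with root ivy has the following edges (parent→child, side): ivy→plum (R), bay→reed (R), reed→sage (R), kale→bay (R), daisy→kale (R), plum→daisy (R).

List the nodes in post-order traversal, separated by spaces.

sage reed bay kale daisy plum ivy

Post-order visits the left subtree, then the right subtree, then the node.
At ivy: no left child.
At ivy: go right to plum.
  At plum: no left child.
  At plum: go right to daisy.
    At daisy: no left child.
    At daisy: go right to kale.
      At kale: no left child.
      At kale: go right to bay.
        At bay: no left child.
        At bay: go right to reed.
          At reed: no left child.
          At reed: go right to sage.
            sage is a leaf — visit sage.
          Visit reed.
        Visit bay.
      Visit kale.
    Visit daisy.
  Visit plum.
Visit ivy.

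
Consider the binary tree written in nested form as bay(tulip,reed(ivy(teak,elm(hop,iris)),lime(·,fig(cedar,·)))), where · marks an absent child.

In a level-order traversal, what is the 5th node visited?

lime

Level-order visits nodes level by level from the root, left to right within each level.
Level 0: bay
Level 1: tulip, reed
Level 2: ivy, lime
Level 3: teak, elm, fig
Level 4: hop, iris, cedar
Full level-order sequence: bay, tulip, reed, ivy, lime, teak, elm, fig, hop, iris, cedar.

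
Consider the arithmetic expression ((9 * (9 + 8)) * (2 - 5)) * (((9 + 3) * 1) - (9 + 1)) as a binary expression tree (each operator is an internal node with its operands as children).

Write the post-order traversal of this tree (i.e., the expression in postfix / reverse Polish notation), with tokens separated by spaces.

Post-order on an expression tree gives postfix notation: for each operator, emit left operand, right operand, then the operator.

9 9 8 + * 2 5 - * 9 3 + 1 * 9 1 + - *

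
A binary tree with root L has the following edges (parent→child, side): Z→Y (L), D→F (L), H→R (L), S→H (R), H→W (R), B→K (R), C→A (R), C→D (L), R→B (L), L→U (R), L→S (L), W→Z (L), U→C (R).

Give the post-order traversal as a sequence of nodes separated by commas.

K, B, R, Y, Z, W, H, S, F, D, A, C, U, L

Post-order visits the left subtree, then the right subtree, then the node.
At L: go left to S.
  At S: no left child.
  At S: go right to H.
    At H: go left to R.
      At R: go left to B.
        At B: no left child.
        At B: go right to K.
          K is a leaf — visit K.
        Visit B.
      At R: no right child.
      Visit R.
    At H: go right to W.
      At W: go left to Z.
        At Z: go left to Y.
          Y is a leaf — visit Y.
        At Z: no right child.
        Visit Z.
      At W: no right child.
      Visit W.
    Visit H.
  Visit S.
At L: go right to U.
  At U: no left child.
  At U: go right to C.
    At C: go left to D.
      At D: go left to F.
        F is a leaf — visit F.
      At D: no right child.
      Visit D.
    At C: go right to A.
      A is a leaf — visit A.
    Visit C.
  Visit U.
Visit L.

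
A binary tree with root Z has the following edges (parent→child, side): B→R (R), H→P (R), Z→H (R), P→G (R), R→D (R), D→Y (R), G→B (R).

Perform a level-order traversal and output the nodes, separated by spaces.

Level-order visits nodes level by level from the root, left to right within each level.
Level 0: Z
Level 1: H
Level 2: P
Level 3: G
Level 4: B
Level 5: R
Level 6: D
Level 7: Y

Z H P G B R D Y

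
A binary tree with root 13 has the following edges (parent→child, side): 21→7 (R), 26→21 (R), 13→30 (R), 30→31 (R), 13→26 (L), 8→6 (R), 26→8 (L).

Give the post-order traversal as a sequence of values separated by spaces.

Post-order visits the left subtree, then the right subtree, then the node.
At 13: go left to 26.
  At 26: go left to 8.
    At 8: no left child.
    At 8: go right to 6.
      6 is a leaf — visit 6.
    Visit 8.
  At 26: go right to 21.
    At 21: no left child.
    At 21: go right to 7.
      7 is a leaf — visit 7.
    Visit 21.
  Visit 26.
At 13: go right to 30.
  At 30: no left child.
  At 30: go right to 31.
    31 is a leaf — visit 31.
  Visit 30.
Visit 13.

6 8 7 21 26 31 30 13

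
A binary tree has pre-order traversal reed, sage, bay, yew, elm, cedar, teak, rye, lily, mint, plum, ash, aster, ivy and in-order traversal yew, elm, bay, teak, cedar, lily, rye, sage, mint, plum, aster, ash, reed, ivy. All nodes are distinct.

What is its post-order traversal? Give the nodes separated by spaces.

elm yew teak lily rye cedar bay aster ash plum mint sage ivy reed

The first element of pre-order is the root; it splits in-order into left and right subtrees.
Root reed: left subtree has 12 nodes {yew, elm, bay, teak, cedar, lily, rye, sage, mint, plum, aster, ash}, right has 1 {ivy}.
  Root sage: left subtree has 7 nodes {yew, elm, bay, teak, cedar, lily, rye}, right has 4 {mint, plum, aster, ash}.
    Root bay: left subtree has 2 nodes {yew, elm}, right has 4 {teak, cedar, lily, rye}.
      Root yew: left subtree has 0 nodes { }, right has 1 {elm}.
      Root cedar: left subtree has 1 node {teak}, right has 2 {lily, rye}.
        Root rye: left subtree has 1 node {lily}, right has 0 { }.
    Root mint: left subtree has 0 nodes { }, right has 3 {plum, aster, ash}.
      Root plum: left subtree has 0 nodes { }, right has 2 {aster, ash}.
        Root ash: left subtree has 1 node {aster}, right has 0 { }.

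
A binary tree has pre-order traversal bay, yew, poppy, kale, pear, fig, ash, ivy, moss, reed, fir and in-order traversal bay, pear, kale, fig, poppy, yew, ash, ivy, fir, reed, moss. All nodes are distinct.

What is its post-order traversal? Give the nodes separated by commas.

The first element of pre-order is the root; it splits in-order into left and right subtrees.
Root bay: left subtree has 0 nodes { }, right has 10 {pear, kale, fig, poppy, yew, ash, ivy, fir, reed, moss}.
  Root yew: left subtree has 4 nodes {pear, kale, fig, poppy}, right has 5 {ash, ivy, fir, reed, moss}.
    Root poppy: left subtree has 3 nodes {pear, kale, fig}, right has 0 { }.
      Root kale: left subtree has 1 node {pear}, right has 1 {fig}.
    Root ash: left subtree has 0 nodes { }, right has 4 {ivy, fir, reed, moss}.
      Root ivy: left subtree has 0 nodes { }, right has 3 {fir, reed, moss}.
        Root moss: left subtree has 2 nodes {fir, reed}, right has 0 { }.
          Root reed: left subtree has 1 node {fir}, right has 0 { }.

pear, fig, kale, poppy, fir, reed, moss, ivy, ash, yew, bay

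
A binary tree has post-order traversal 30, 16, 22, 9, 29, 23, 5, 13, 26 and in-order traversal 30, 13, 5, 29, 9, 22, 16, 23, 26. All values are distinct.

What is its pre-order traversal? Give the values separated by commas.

26, 13, 30, 5, 23, 29, 9, 22, 16

The last element of post-order is the root; it splits in-order into left and right subtrees.
Root 26: left subtree has 8 nodes {30, 13, 5, 29, 9, 22, 16, 23}, right has 0 { }.
  Root 13: left subtree has 1 node {30}, right has 6 {5, 29, 9, 22, 16, 23}.
    Root 5: left subtree has 0 nodes { }, right has 5 {29, 9, 22, 16, 23}.
      Root 23: left subtree has 4 nodes {29, 9, 22, 16}, right has 0 { }.
        Root 29: left subtree has 0 nodes { }, right has 3 {9, 22, 16}.
          Root 9: left subtree has 0 nodes { }, right has 2 {22, 16}.
            Root 22: left subtree has 0 nodes { }, right has 1 {16}.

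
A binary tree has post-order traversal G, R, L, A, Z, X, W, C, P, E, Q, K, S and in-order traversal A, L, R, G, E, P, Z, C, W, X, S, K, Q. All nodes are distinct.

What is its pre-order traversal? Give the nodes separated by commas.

S, E, A, L, R, G, P, C, Z, W, X, K, Q

The last element of post-order is the root; it splits in-order into left and right subtrees.
Root S: left subtree has 10 nodes {A, L, R, G, E, P, Z, C, W, X}, right has 2 {K, Q}.
  Root E: left subtree has 4 nodes {A, L, R, G}, right has 5 {P, Z, C, W, X}.
    Root A: left subtree has 0 nodes { }, right has 3 {L, R, G}.
      Root L: left subtree has 0 nodes { }, right has 2 {R, G}.
        Root R: left subtree has 0 nodes { }, right has 1 {G}.
    Root P: left subtree has 0 nodes { }, right has 4 {Z, C, W, X}.
      Root C: left subtree has 1 node {Z}, right has 2 {W, X}.
        Root W: left subtree has 0 nodes { }, right has 1 {X}.
  Root K: left subtree has 0 nodes { }, right has 1 {Q}.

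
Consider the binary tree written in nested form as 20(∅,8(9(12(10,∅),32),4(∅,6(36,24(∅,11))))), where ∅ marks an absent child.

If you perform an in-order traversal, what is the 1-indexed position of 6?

9

In-order visits the left subtree, then the node, then the right subtree.
At 20: no left child.
Visit 20.
At 20: go right to 8.
  At 8: go left to 9.
    At 9: go left to 12.
      At 12: go left to 10.
        10 is a leaf — visit 10.
      Visit 12.
      At 12: no right child.
    Visit 9.
    At 9: go right to 32.
      32 is a leaf — visit 32.
  Visit 8.
  At 8: go right to 4.
    At 4: no left child.
    Visit 4.
    At 4: go right to 6.
      At 6: go left to 36.
        36 is a leaf — visit 36.
      Visit 6.
      At 6: go right to 24.
        At 24: no left child.
        Visit 24.
        At 24: go right to 11.
          11 is a leaf — visit 11.
Full in-order sequence: 20, 10, 12, 9, 32, 8, 4, 36, 6, 24, 11.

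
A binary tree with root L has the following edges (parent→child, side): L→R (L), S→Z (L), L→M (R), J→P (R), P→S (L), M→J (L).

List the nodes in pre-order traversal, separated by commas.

Pre-order visits the node, then its left subtree, then its right subtree.
Visit L.
At L: go left to R.
  R is a leaf — visit R.
At L: go right to M.
  Visit M.
  At M: go left to J.
    Visit J.
    At J: no left child.
    At J: go right to P.
      Visit P.
      At P: go left to S.
        Visit S.
        At S: go left to Z.
          Z is a leaf — visit Z.
        At S: no right child.
      At P: no right child.
  At M: no right child.

L, R, M, J, P, S, Z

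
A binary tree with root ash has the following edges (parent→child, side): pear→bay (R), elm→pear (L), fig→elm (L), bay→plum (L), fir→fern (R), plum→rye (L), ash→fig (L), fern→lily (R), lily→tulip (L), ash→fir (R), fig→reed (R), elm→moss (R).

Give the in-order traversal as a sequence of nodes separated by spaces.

pear rye plum bay elm moss fig reed ash fir fern tulip lily

In-order visits the left subtree, then the node, then the right subtree.
At ash: go left to fig.
  At fig: go left to elm.
    At elm: go left to pear.
      At pear: no left child.
      Visit pear.
      At pear: go right to bay.
        At bay: go left to plum.
          At plum: go left to rye.
            rye is a leaf — visit rye.
          Visit plum.
          At plum: no right child.
        Visit bay.
        At bay: no right child.
    Visit elm.
    At elm: go right to moss.
      moss is a leaf — visit moss.
  Visit fig.
  At fig: go right to reed.
    reed is a leaf — visit reed.
Visit ash.
At ash: go right to fir.
  At fir: no left child.
  Visit fir.
  At fir: go right to fern.
    At fern: no left child.
    Visit fern.
    At fern: go right to lily.
      At lily: go left to tulip.
        tulip is a leaf — visit tulip.
      Visit lily.
      At lily: no right child.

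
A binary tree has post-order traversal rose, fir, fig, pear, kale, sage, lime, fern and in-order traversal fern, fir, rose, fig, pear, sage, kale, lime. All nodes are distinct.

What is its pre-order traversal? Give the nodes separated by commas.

The last element of post-order is the root; it splits in-order into left and right subtrees.
Root fern: left subtree has 0 nodes { }, right has 7 {fir, rose, fig, pear, sage, kale, lime}.
  Root lime: left subtree has 6 nodes {fir, rose, fig, pear, sage, kale}, right has 0 { }.
    Root sage: left subtree has 4 nodes {fir, rose, fig, pear}, right has 1 {kale}.
      Root pear: left subtree has 3 nodes {fir, rose, fig}, right has 0 { }.
        Root fig: left subtree has 2 nodes {fir, rose}, right has 0 { }.
          Root fir: left subtree has 0 nodes { }, right has 1 {rose}.

fern, lime, sage, pear, fig, fir, rose, kale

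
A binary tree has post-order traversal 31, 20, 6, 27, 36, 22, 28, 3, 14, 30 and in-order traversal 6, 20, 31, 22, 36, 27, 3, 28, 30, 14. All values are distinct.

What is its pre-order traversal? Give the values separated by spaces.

The last element of post-order is the root; it splits in-order into left and right subtrees.
Root 30: left subtree has 8 nodes {6, 20, 31, 22, 36, 27, 3, 28}, right has 1 {14}.
  Root 3: left subtree has 6 nodes {6, 20, 31, 22, 36, 27}, right has 1 {28}.
    Root 22: left subtree has 3 nodes {6, 20, 31}, right has 2 {36, 27}.
      Root 6: left subtree has 0 nodes { }, right has 2 {20, 31}.
        Root 20: left subtree has 0 nodes { }, right has 1 {31}.
      Root 36: left subtree has 0 nodes { }, right has 1 {27}.

30 3 22 6 20 31 36 27 28 14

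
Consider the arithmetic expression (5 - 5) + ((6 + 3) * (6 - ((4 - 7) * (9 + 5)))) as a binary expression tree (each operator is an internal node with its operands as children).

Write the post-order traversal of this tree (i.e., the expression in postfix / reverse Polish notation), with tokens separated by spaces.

5 5 - 6 3 + 6 4 7 - 9 5 + * - * +

Post-order on an expression tree gives postfix notation: for each operator, emit left operand, right operand, then the operator.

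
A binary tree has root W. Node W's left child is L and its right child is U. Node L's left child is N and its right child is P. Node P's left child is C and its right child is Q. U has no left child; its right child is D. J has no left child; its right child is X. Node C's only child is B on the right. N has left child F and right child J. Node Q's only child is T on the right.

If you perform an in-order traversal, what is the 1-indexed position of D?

13

In-order visits the left subtree, then the node, then the right subtree.
At W: go left to L.
  At L: go left to N.
    At N: go left to F.
      F is a leaf — visit F.
    Visit N.
    At N: go right to J.
      At J: no left child.
      Visit J.
      At J: go right to X.
        X is a leaf — visit X.
  Visit L.
  At L: go right to P.
    At P: go left to C.
      At C: no left child.
      Visit C.
      At C: go right to B.
        B is a leaf — visit B.
    Visit P.
    At P: go right to Q.
      At Q: no left child.
      Visit Q.
      At Q: go right to T.
        T is a leaf — visit T.
Visit W.
At W: go right to U.
  At U: no left child.
  Visit U.
  At U: go right to D.
    D is a leaf — visit D.
Full in-order sequence: F, N, J, X, L, C, B, P, Q, T, W, U, D.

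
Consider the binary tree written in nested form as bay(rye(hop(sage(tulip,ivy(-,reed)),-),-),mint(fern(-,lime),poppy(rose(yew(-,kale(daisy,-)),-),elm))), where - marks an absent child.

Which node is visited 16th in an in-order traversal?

elm

In-order visits the left subtree, then the node, then the right subtree.
At bay: go left to rye.
  At rye: go left to hop.
    At hop: go left to sage.
      At sage: go left to tulip.
        tulip is a leaf — visit tulip.
      Visit sage.
      At sage: go right to ivy.
        At ivy: no left child.
        Visit ivy.
        At ivy: go right to reed.
          reed is a leaf — visit reed.
    Visit hop.
    At hop: no right child.
  Visit rye.
  At rye: no right child.
Visit bay.
At bay: go right to mint.
  At mint: go left to fern.
    At fern: no left child.
    Visit fern.
    At fern: go right to lime.
      lime is a leaf — visit lime.
  Visit mint.
  At mint: go right to poppy.
    At poppy: go left to rose.
      At rose: go left to yew.
        At yew: no left child.
        Visit yew.
        At yew: go right to kale.
          At kale: go left to daisy.
            daisy is a leaf — visit daisy.
          Visit kale.
          At kale: no right child.
      Visit rose.
      At rose: no right child.
    Visit poppy.
    At poppy: go right to elm.
      elm is a leaf — visit elm.
Full in-order sequence: tulip, sage, ivy, reed, hop, rye, bay, fern, lime, mint, yew, daisy, kale, rose, poppy, elm.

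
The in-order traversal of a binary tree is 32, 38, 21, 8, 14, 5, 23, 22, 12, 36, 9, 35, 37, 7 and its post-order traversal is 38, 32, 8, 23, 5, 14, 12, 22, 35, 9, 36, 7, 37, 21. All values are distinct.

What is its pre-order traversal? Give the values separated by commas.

21, 32, 38, 37, 36, 22, 14, 8, 5, 23, 12, 9, 35, 7

The last element of post-order is the root; it splits in-order into left and right subtrees.
Root 21: left subtree has 2 nodes {32, 38}, right has 11 {8, 14, 5, 23, 22, 12, 36, 9, 35, 37, 7}.
  Root 32: left subtree has 0 nodes { }, right has 1 {38}.
  Root 37: left subtree has 9 nodes {8, 14, 5, 23, 22, 12, 36, 9, 35}, right has 1 {7}.
    Root 36: left subtree has 6 nodes {8, 14, 5, 23, 22, 12}, right has 2 {9, 35}.
      Root 22: left subtree has 4 nodes {8, 14, 5, 23}, right has 1 {12}.
        Root 14: left subtree has 1 node {8}, right has 2 {5, 23}.
          Root 5: left subtree has 0 nodes { }, right has 1 {23}.
      Root 9: left subtree has 0 nodes { }, right has 1 {35}.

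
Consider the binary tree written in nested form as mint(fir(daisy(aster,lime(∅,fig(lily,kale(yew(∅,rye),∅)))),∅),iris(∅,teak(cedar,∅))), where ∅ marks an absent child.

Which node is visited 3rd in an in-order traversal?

lime

In-order visits the left subtree, then the node, then the right subtree.
At mint: go left to fir.
  At fir: go left to daisy.
    At daisy: go left to aster.
      aster is a leaf — visit aster.
    Visit daisy.
    At daisy: go right to lime.
      At lime: no left child.
      Visit lime.
      At lime: go right to fig.
        At fig: go left to lily.
          lily is a leaf — visit lily.
        Visit fig.
        At fig: go right to kale.
          At kale: go left to yew.
            At yew: no left child.
            Visit yew.
            At yew: go right to rye.
              rye is a leaf — visit rye.
          Visit kale.
          At kale: no right child.
  Visit fir.
  At fir: no right child.
Visit mint.
At mint: go right to iris.
  At iris: no left child.
  Visit iris.
  At iris: go right to teak.
    At teak: go left to cedar.
      cedar is a leaf — visit cedar.
    Visit teak.
    At teak: no right child.
Full in-order sequence: aster, daisy, lime, lily, fig, yew, rye, kale, fir, mint, iris, cedar, teak.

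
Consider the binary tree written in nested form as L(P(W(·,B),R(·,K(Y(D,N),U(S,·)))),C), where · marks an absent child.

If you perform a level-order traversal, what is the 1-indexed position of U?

9

Level-order visits nodes level by level from the root, left to right within each level.
Level 0: L
Level 1: P, C
Level 2: W, R
Level 3: B, K
Level 4: Y, U
Level 5: D, N, S
Full level-order sequence: L, P, C, W, R, B, K, Y, U, D, N, S.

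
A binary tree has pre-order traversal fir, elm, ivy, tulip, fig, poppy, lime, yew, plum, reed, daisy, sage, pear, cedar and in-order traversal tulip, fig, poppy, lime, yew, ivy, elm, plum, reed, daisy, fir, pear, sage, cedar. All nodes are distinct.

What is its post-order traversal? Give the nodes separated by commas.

yew, lime, poppy, fig, tulip, ivy, daisy, reed, plum, elm, pear, cedar, sage, fir

The first element of pre-order is the root; it splits in-order into left and right subtrees.
Root fir: left subtree has 10 nodes {tulip, fig, poppy, lime, yew, ivy, elm, plum, reed, daisy}, right has 3 {pear, sage, cedar}.
  Root elm: left subtree has 6 nodes {tulip, fig, poppy, lime, yew, ivy}, right has 3 {plum, reed, daisy}.
    Root ivy: left subtree has 5 nodes {tulip, fig, poppy, lime, yew}, right has 0 { }.
      Root tulip: left subtree has 0 nodes { }, right has 4 {fig, poppy, lime, yew}.
        Root fig: left subtree has 0 nodes { }, right has 3 {poppy, lime, yew}.
          Root poppy: left subtree has 0 nodes { }, right has 2 {lime, yew}.
            Root lime: left subtree has 0 nodes { }, right has 1 {yew}.
    Root plum: left subtree has 0 nodes { }, right has 2 {reed, daisy}.
      Root reed: left subtree has 0 nodes { }, right has 1 {daisy}.
  Root sage: left subtree has 1 node {pear}, right has 1 {cedar}.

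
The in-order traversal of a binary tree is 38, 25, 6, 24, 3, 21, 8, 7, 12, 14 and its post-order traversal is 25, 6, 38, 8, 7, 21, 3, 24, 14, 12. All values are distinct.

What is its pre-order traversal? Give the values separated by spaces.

The last element of post-order is the root; it splits in-order into left and right subtrees.
Root 12: left subtree has 8 nodes {38, 25, 6, 24, 3, 21, 8, 7}, right has 1 {14}.
  Root 24: left subtree has 3 nodes {38, 25, 6}, right has 4 {3, 21, 8, 7}.
    Root 38: left subtree has 0 nodes { }, right has 2 {25, 6}.
      Root 6: left subtree has 1 node {25}, right has 0 { }.
    Root 3: left subtree has 0 nodes { }, right has 3 {21, 8, 7}.
      Root 21: left subtree has 0 nodes { }, right has 2 {8, 7}.
        Root 7: left subtree has 1 node {8}, right has 0 { }.

12 24 38 6 25 3 21 7 8 14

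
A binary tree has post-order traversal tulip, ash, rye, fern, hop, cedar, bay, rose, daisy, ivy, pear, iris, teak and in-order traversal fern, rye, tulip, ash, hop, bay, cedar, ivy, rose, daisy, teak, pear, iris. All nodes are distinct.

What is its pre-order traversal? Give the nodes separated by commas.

The last element of post-order is the root; it splits in-order into left and right subtrees.
Root teak: left subtree has 10 nodes {fern, rye, tulip, ash, hop, bay, cedar, ivy, rose, daisy}, right has 2 {pear, iris}.
  Root ivy: left subtree has 7 nodes {fern, rye, tulip, ash, hop, bay, cedar}, right has 2 {rose, daisy}.
    Root bay: left subtree has 5 nodes {fern, rye, tulip, ash, hop}, right has 1 {cedar}.
      Root hop: left subtree has 4 nodes {fern, rye, tulip, ash}, right has 0 { }.
        Root fern: left subtree has 0 nodes { }, right has 3 {rye, tulip, ash}.
          Root rye: left subtree has 0 nodes { }, right has 2 {tulip, ash}.
            Root ash: left subtree has 1 node {tulip}, right has 0 { }.
    Root daisy: left subtree has 1 node {rose}, right has 0 { }.
  Root iris: left subtree has 1 node {pear}, right has 0 { }.

teak, ivy, bay, hop, fern, rye, ash, tulip, cedar, daisy, rose, iris, pear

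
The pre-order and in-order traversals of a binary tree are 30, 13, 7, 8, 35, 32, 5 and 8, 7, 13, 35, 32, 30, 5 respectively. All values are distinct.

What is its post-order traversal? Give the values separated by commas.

The first element of pre-order is the root; it splits in-order into left and right subtrees.
Root 30: left subtree has 5 nodes {8, 7, 13, 35, 32}, right has 1 {5}.
  Root 13: left subtree has 2 nodes {8, 7}, right has 2 {35, 32}.
    Root 7: left subtree has 1 node {8}, right has 0 { }.
    Root 35: left subtree has 0 nodes { }, right has 1 {32}.

8, 7, 32, 35, 13, 5, 30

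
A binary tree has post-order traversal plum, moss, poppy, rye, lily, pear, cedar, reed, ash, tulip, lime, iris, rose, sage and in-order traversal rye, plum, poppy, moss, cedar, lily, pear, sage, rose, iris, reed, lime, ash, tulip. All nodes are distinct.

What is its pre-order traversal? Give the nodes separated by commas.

sage, cedar, rye, poppy, plum, moss, pear, lily, rose, iris, lime, reed, tulip, ash

The last element of post-order is the root; it splits in-order into left and right subtrees.
Root sage: left subtree has 7 nodes {rye, plum, poppy, moss, cedar, lily, pear}, right has 6 {rose, iris, reed, lime, ash, tulip}.
  Root cedar: left subtree has 4 nodes {rye, plum, poppy, moss}, right has 2 {lily, pear}.
    Root rye: left subtree has 0 nodes { }, right has 3 {plum, poppy, moss}.
      Root poppy: left subtree has 1 node {plum}, right has 1 {moss}.
    Root pear: left subtree has 1 node {lily}, right has 0 { }.
  Root rose: left subtree has 0 nodes { }, right has 5 {iris, reed, lime, ash, tulip}.
    Root iris: left subtree has 0 nodes { }, right has 4 {reed, lime, ash, tulip}.
      Root lime: left subtree has 1 node {reed}, right has 2 {ash, tulip}.
        Root tulip: left subtree has 1 node {ash}, right has 0 { }.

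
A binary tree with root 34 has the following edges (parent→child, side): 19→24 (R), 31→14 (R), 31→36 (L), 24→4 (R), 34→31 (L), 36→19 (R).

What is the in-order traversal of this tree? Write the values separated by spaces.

36 19 24 4 31 14 34

In-order visits the left subtree, then the node, then the right subtree.
At 34: go left to 31.
  At 31: go left to 36.
    At 36: no left child.
    Visit 36.
    At 36: go right to 19.
      At 19: no left child.
      Visit 19.
      At 19: go right to 24.
        At 24: no left child.
        Visit 24.
        At 24: go right to 4.
          4 is a leaf — visit 4.
  Visit 31.
  At 31: go right to 14.
    14 is a leaf — visit 14.
Visit 34.
At 34: no right child.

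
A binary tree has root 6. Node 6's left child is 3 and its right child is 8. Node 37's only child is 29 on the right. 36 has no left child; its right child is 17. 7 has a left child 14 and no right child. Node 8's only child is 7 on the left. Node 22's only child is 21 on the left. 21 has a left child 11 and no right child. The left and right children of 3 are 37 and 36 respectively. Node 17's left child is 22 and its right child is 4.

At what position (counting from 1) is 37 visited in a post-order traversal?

Post-order visits the left subtree, then the right subtree, then the node.
At 6: go left to 3.
  At 3: go left to 37.
    At 37: no left child.
    At 37: go right to 29.
      29 is a leaf — visit 29.
    Visit 37.
  At 3: go right to 36.
    At 36: no left child.
    At 36: go right to 17.
      At 17: go left to 22.
        At 22: go left to 21.
          At 21: go left to 11.
            11 is a leaf — visit 11.
          At 21: no right child.
          Visit 21.
        At 22: no right child.
        Visit 22.
      At 17: go right to 4.
        4 is a leaf — visit 4.
      Visit 17.
    Visit 36.
  Visit 3.
At 6: go right to 8.
  At 8: go left to 7.
    At 7: go left to 14.
      14 is a leaf — visit 14.
    At 7: no right child.
    Visit 7.
  At 8: no right child.
  Visit 8.
Visit 6.
Full post-order sequence: 29, 37, 11, 21, 22, 4, 17, 36, 3, 14, 7, 8, 6.

2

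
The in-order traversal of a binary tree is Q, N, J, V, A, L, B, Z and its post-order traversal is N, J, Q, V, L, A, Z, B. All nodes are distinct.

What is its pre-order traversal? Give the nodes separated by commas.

The last element of post-order is the root; it splits in-order into left and right subtrees.
Root B: left subtree has 6 nodes {Q, N, J, V, A, L}, right has 1 {Z}.
  Root A: left subtree has 4 nodes {Q, N, J, V}, right has 1 {L}.
    Root V: left subtree has 3 nodes {Q, N, J}, right has 0 { }.
      Root Q: left subtree has 0 nodes { }, right has 2 {N, J}.
        Root J: left subtree has 1 node {N}, right has 0 { }.

B, A, V, Q, J, N, L, Z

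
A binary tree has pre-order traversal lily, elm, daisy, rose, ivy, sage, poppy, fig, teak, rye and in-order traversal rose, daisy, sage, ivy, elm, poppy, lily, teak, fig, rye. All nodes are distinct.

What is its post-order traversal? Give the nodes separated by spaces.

The first element of pre-order is the root; it splits in-order into left and right subtrees.
Root lily: left subtree has 6 nodes {rose, daisy, sage, ivy, elm, poppy}, right has 3 {teak, fig, rye}.
  Root elm: left subtree has 4 nodes {rose, daisy, sage, ivy}, right has 1 {poppy}.
    Root daisy: left subtree has 1 node {rose}, right has 2 {sage, ivy}.
      Root ivy: left subtree has 1 node {sage}, right has 0 { }.
  Root fig: left subtree has 1 node {teak}, right has 1 {rye}.

rose sage ivy daisy poppy elm teak rye fig lily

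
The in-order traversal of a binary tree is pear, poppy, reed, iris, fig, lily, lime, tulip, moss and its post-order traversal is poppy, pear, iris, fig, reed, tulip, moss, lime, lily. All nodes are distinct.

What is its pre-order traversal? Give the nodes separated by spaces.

The last element of post-order is the root; it splits in-order into left and right subtrees.
Root lily: left subtree has 5 nodes {pear, poppy, reed, iris, fig}, right has 3 {lime, tulip, moss}.
  Root reed: left subtree has 2 nodes {pear, poppy}, right has 2 {iris, fig}.
    Root pear: left subtree has 0 nodes { }, right has 1 {poppy}.
    Root fig: left subtree has 1 node {iris}, right has 0 { }.
  Root lime: left subtree has 0 nodes { }, right has 2 {tulip, moss}.
    Root moss: left subtree has 1 node {tulip}, right has 0 { }.

lily reed pear poppy fig iris lime moss tulip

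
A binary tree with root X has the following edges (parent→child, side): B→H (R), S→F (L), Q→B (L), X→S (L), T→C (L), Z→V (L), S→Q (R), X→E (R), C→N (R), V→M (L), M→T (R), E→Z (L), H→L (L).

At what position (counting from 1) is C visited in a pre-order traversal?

13

Pre-order visits the node, then its left subtree, then its right subtree.
Visit X.
At X: go left to S.
  Visit S.
  At S: go left to F.
    F is a leaf — visit F.
  At S: go right to Q.
    Visit Q.
    At Q: go left to B.
      Visit B.
      At B: no left child.
      At B: go right to H.
        Visit H.
        At H: go left to L.
          L is a leaf — visit L.
        At H: no right child.
    At Q: no right child.
At X: go right to E.
  Visit E.
  At E: go left to Z.
    Visit Z.
    At Z: go left to V.
      Visit V.
      At V: go left to M.
        Visit M.
        At M: no left child.
        At M: go right to T.
          Visit T.
          At T: go left to C.
            Visit C.
            At C: no left child.
            At C: go right to N.
              N is a leaf — visit N.
          At T: no right child.
      At V: no right child.
    At Z: no right child.
  At E: no right child.
Full pre-order sequence: X, S, F, Q, B, H, L, E, Z, V, M, T, C, N.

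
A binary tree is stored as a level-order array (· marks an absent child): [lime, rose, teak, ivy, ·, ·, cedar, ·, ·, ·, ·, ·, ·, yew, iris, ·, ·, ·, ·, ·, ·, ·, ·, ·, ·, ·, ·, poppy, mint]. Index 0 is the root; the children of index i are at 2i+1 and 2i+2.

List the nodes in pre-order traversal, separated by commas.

Pre-order visits the node, then its left subtree, then its right subtree.
Visit lime.
At lime: go left to rose.
  Visit rose.
  At rose: go left to ivy.
    ivy is a leaf — visit ivy.
  At rose: no right child.
At lime: go right to teak.
  Visit teak.
  At teak: no left child.
  At teak: go right to cedar.
    Visit cedar.
    At cedar: go left to yew.
      Visit yew.
      At yew: go left to poppy.
        poppy is a leaf — visit poppy.
      At yew: go right to mint.
        mint is a leaf — visit mint.
    At cedar: go right to iris.
      iris is a leaf — visit iris.

lime, rose, ivy, teak, cedar, yew, poppy, mint, iris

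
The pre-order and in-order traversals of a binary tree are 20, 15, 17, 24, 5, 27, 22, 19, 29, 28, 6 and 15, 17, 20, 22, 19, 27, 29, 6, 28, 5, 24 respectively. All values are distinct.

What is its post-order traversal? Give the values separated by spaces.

17 15 19 22 6 28 29 27 5 24 20

The first element of pre-order is the root; it splits in-order into left and right subtrees.
Root 20: left subtree has 2 nodes {15, 17}, right has 8 {22, 19, 27, 29, 6, 28, 5, 24}.
  Root 15: left subtree has 0 nodes { }, right has 1 {17}.
  Root 24: left subtree has 7 nodes {22, 19, 27, 29, 6, 28, 5}, right has 0 { }.
    Root 5: left subtree has 6 nodes {22, 19, 27, 29, 6, 28}, right has 0 { }.
      Root 27: left subtree has 2 nodes {22, 19}, right has 3 {29, 6, 28}.
        Root 22: left subtree has 0 nodes { }, right has 1 {19}.
        Root 29: left subtree has 0 nodes { }, right has 2 {6, 28}.
          Root 28: left subtree has 1 node {6}, right has 0 { }.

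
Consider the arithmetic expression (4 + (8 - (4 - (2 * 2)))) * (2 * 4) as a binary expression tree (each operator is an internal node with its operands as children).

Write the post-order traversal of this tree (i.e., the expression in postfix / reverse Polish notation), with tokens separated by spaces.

Post-order on an expression tree gives postfix notation: for each operator, emit left operand, right operand, then the operator.

4 8 4 2 2 * - - + 2 4 * *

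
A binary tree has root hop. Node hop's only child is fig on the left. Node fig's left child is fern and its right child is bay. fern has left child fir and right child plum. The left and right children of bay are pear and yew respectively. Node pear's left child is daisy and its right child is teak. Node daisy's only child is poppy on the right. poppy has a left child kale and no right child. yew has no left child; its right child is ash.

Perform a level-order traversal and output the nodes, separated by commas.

Level-order visits nodes level by level from the root, left to right within each level.
Level 0: hop
Level 1: fig
Level 2: fern, bay
Level 3: fir, plum, pear, yew
Level 4: daisy, teak, ash
Level 5: poppy
Level 6: kale

hop, fig, fern, bay, fir, plum, pear, yew, daisy, teak, ash, poppy, kale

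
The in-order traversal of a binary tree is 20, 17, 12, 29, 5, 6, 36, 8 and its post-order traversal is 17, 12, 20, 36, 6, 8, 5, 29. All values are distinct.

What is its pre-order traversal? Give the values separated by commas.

The last element of post-order is the root; it splits in-order into left and right subtrees.
Root 29: left subtree has 3 nodes {20, 17, 12}, right has 4 {5, 6, 36, 8}.
  Root 20: left subtree has 0 nodes { }, right has 2 {17, 12}.
    Root 12: left subtree has 1 node {17}, right has 0 { }.
  Root 5: left subtree has 0 nodes { }, right has 3 {6, 36, 8}.
    Root 8: left subtree has 2 nodes {6, 36}, right has 0 { }.
      Root 6: left subtree has 0 nodes { }, right has 1 {36}.

29, 20, 12, 17, 5, 8, 6, 36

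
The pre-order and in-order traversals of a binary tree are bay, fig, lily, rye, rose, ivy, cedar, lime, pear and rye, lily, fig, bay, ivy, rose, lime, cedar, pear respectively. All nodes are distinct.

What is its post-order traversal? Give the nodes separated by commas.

The first element of pre-order is the root; it splits in-order into left and right subtrees.
Root bay: left subtree has 3 nodes {rye, lily, fig}, right has 5 {ivy, rose, lime, cedar, pear}.
  Root fig: left subtree has 2 nodes {rye, lily}, right has 0 { }.
    Root lily: left subtree has 1 node {rye}, right has 0 { }.
  Root rose: left subtree has 1 node {ivy}, right has 3 {lime, cedar, pear}.
    Root cedar: left subtree has 1 node {lime}, right has 1 {pear}.

rye, lily, fig, ivy, lime, pear, cedar, rose, bay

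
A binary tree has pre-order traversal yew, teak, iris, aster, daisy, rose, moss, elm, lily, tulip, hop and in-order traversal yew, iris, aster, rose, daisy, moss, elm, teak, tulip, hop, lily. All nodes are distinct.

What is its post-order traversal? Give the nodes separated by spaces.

The first element of pre-order is the root; it splits in-order into left and right subtrees.
Root yew: left subtree has 0 nodes { }, right has 10 {iris, aster, rose, daisy, moss, elm, teak, tulip, hop, lily}.
  Root teak: left subtree has 6 nodes {iris, aster, rose, daisy, moss, elm}, right has 3 {tulip, hop, lily}.
    Root iris: left subtree has 0 nodes { }, right has 5 {aster, rose, daisy, moss, elm}.
      Root aster: left subtree has 0 nodes { }, right has 4 {rose, daisy, moss, elm}.
        Root daisy: left subtree has 1 node {rose}, right has 2 {moss, elm}.
          Root moss: left subtree has 0 nodes { }, right has 1 {elm}.
    Root lily: left subtree has 2 nodes {tulip, hop}, right has 0 { }.
      Root tulip: left subtree has 0 nodes { }, right has 1 {hop}.

rose elm moss daisy aster iris hop tulip lily teak yew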